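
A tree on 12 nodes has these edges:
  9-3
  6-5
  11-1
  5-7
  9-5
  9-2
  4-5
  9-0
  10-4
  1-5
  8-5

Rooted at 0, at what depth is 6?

3

Path from 0 to 6: 0 → 9 → 5 → 6, which has 3 edges.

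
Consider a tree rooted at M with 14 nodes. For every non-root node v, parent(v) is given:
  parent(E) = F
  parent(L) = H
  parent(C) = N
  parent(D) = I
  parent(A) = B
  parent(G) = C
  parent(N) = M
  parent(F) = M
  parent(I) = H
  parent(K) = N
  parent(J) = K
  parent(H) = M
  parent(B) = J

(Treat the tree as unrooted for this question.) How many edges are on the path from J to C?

3

Walking from J: J – K – N – C. Length 3.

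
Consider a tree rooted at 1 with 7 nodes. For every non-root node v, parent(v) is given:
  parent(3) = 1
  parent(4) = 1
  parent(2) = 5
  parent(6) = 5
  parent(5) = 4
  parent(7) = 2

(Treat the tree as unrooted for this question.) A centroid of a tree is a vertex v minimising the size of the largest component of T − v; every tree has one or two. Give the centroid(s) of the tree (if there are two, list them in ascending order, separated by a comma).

Delete 5: the remaining components have sizes 3, 2, 1. Max 3 ≤ 3, so 5 is a centroid.
Every other node leaves some component of size > 3, so the centroid is unique.

5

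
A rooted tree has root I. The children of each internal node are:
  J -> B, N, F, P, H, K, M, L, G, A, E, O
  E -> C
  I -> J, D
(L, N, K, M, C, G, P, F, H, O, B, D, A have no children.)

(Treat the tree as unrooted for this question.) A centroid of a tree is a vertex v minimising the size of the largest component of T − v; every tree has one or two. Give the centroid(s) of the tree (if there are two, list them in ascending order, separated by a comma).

J

If J is removed the pieces have sizes 2, 2, 1, 1, 1, 1, 1, 1, 1, 1, 1, 1, 1, all ≤ ⌊16/2⌋ = 8.
No neighbour of J does as well, so J is the unique centroid.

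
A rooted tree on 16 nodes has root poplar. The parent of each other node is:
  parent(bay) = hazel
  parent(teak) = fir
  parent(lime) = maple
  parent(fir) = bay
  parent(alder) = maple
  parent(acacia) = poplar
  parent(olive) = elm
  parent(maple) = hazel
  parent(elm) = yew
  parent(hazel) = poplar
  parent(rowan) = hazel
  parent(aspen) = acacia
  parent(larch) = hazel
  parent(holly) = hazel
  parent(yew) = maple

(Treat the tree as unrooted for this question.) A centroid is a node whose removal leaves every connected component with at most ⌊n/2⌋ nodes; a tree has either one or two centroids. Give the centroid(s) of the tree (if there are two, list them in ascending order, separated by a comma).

hazel

Removing hazel splits the tree into components of sizes 6, 3, 3, 1, 1, 1; the largest is 6 ≤ ⌊16/2⌋ = 8.
Every other node leaves some component of size > 8, so the centroid is unique.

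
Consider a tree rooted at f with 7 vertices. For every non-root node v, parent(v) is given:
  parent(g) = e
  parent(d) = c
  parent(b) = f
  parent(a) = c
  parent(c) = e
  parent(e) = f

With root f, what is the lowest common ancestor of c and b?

c's ancestor chain is c, e, f and b's is b, f; they first meet at f.

f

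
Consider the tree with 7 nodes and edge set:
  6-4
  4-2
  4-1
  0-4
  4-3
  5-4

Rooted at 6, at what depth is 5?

2

6 – 4 – 5 — 2 edges.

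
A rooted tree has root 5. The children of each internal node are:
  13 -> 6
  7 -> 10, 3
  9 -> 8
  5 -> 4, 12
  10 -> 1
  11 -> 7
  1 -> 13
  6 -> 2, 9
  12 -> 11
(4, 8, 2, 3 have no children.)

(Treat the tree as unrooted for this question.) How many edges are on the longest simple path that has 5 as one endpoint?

Distances from 5 peak at 9, attained at 8.
5-12-11-7-10-1-13-6-9-8

9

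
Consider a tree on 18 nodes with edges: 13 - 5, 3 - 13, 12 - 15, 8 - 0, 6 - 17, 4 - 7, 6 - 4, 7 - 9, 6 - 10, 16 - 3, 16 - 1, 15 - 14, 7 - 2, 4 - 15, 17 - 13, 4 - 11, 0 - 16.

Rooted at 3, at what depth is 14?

Climbing from 14 to the root: 14–15–4–6–17–13–3. That's 6 steps.

6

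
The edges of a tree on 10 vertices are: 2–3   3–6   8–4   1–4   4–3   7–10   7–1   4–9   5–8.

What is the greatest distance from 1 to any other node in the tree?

Distances from 1 peak at 3, attained at 6 (5, 2 also at distance 3).
1-4-3-6

3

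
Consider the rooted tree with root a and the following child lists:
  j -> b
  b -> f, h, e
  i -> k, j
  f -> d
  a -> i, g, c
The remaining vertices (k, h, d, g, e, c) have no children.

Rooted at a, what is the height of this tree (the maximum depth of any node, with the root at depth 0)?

5

d sits deepest: a–i–j–b–f–d — 5 edges from the root.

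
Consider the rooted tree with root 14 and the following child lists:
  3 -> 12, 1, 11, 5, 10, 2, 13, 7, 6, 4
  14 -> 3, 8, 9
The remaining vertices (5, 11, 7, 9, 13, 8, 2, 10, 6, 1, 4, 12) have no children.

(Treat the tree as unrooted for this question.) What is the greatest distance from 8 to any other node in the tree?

3

Distances from 8 peak at 3, attained at 4 (2, 7, 13, 1, 12, 6, 11, 10, 5 also at distance 3).
8–14–3–4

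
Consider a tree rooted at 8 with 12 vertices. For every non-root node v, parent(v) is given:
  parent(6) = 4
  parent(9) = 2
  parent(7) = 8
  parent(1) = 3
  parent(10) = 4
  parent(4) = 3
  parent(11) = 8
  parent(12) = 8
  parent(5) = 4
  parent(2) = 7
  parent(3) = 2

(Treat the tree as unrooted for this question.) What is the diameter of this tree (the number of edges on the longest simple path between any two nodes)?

Starting from 5, a farthest node is 11 at distance 6.
One longest path: 5–4–3–2–7–8–11.
So the diameter is 6.

6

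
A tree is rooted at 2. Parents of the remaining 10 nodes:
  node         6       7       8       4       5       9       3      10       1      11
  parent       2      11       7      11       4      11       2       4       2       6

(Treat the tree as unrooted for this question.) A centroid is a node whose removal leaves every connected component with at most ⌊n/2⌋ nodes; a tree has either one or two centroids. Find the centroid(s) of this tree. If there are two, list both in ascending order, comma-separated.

Removing 11 splits the tree into components of sizes 4, 3, 2, 1; the largest is 4 ≤ ⌊11/2⌋ = 5.
Every other node leaves some component of size > 5, so the centroid is unique.

11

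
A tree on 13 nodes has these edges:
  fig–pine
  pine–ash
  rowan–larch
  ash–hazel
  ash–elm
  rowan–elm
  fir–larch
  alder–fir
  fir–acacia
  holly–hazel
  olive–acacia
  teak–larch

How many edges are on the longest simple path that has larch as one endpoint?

Distances from larch peak at 5, attained at fig (holly also at distance 5).
larch – rowan – elm – ash – pine – fig

5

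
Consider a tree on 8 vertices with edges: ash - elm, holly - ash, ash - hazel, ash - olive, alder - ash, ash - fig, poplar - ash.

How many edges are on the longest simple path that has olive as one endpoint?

A farthest node from olive is alder (holly, elm, fig, hazel, poplar also at distance 2).
The path olive – ash – alder has 2 edges.

2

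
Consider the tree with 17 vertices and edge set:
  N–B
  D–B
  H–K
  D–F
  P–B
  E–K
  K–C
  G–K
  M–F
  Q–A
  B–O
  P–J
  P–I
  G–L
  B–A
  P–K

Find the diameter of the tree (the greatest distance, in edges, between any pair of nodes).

7

BFS from M reaches L last, at distance 7; BFS from L confirms no node is farther.
Path: M–F–D–B–P–K–G–L.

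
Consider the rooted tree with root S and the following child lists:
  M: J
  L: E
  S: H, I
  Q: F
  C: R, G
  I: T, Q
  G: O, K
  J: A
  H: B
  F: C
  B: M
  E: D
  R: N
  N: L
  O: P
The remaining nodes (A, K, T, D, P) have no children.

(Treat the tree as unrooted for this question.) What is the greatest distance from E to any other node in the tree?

13

A farthest node from E is A.
The path E-L-N-R-C-F-Q-I-S-H-B-M-J-A has 13 edges.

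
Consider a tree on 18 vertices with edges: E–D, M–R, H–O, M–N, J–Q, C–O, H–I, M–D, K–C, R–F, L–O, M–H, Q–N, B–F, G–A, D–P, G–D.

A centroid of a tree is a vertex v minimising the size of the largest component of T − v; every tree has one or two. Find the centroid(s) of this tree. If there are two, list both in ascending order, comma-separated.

Delete M: the remaining components have sizes 6, 5, 3, 3. Max 6 ≤ 9, so M is a centroid.
No neighbour of M does as well, so M is the unique centroid.

M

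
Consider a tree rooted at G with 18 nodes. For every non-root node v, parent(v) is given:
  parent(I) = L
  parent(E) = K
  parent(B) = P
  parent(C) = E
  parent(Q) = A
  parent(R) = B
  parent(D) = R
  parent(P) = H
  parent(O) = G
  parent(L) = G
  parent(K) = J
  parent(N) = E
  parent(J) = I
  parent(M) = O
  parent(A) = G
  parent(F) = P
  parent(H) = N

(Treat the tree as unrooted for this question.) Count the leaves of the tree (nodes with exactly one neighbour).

Exactly 5 nodes have a single neighbour: C, D, F, M, Q.

5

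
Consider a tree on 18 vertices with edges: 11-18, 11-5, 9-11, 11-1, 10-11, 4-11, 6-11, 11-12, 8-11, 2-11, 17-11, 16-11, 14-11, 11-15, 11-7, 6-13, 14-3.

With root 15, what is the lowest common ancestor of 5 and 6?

5's ancestor chain is 5, 11, 15 and 6's is 6, 11, 15; they first meet at 11.

11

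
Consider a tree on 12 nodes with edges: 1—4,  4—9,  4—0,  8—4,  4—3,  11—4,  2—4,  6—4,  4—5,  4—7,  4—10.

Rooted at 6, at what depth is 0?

2

Path from 6 to 0: 6 → 4 → 0, which has 2 edges.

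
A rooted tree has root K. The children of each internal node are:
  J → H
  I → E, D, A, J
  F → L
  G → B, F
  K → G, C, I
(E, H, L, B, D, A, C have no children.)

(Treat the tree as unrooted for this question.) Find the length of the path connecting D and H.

3

D–I–J–H: 3 edges.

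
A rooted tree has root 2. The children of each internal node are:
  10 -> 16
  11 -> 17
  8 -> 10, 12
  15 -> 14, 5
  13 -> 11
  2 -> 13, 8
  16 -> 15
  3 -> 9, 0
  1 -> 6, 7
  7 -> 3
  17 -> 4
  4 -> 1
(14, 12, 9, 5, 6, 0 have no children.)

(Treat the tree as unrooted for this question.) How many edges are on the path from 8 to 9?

9

The path is 8 - 2 - 13 - 11 - 17 - 4 - 1 - 7 - 3 - 9, which has 9 edges.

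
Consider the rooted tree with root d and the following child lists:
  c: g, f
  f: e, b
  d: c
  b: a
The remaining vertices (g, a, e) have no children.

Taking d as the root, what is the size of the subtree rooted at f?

f's subtree: {f, b, e, a}, size 4.

4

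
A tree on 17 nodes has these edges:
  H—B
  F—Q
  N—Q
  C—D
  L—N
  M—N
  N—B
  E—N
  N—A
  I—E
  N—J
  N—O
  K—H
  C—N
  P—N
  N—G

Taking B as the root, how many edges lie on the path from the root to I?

3

B–N–E–I — 3 edges.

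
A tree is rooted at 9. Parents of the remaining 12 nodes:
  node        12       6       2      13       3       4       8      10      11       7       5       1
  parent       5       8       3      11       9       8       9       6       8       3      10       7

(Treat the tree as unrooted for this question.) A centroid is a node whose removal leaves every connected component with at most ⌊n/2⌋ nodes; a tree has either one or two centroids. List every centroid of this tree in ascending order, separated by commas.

Removing 8 splits the tree into components of sizes 5, 4, 2, 1; the largest is 5 ≤ ⌊13/2⌋ = 6.
Every other node leaves some component of size > 6, so the centroid is unique.

8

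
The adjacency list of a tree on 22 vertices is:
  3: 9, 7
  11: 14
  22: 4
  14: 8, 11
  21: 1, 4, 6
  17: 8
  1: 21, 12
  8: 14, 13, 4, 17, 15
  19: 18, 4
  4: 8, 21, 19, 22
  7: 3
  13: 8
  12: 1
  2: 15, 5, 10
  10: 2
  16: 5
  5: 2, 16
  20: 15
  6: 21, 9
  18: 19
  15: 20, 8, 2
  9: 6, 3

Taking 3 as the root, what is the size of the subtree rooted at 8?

8's subtree: {8, 13, 15, 17, 14, 2, 20, 11, 5, 10, 16}, size 11.

11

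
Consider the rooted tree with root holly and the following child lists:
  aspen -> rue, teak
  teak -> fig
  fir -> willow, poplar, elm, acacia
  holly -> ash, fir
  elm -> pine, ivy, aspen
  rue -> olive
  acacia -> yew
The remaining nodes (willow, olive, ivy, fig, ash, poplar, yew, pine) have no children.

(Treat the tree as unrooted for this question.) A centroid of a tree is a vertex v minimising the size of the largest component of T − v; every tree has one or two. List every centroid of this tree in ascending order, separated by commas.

elm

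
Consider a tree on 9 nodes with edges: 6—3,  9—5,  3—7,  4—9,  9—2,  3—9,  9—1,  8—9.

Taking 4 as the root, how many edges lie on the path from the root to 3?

Climbing from 3 to the root: 3 → 9 → 4. That's 2 steps.

2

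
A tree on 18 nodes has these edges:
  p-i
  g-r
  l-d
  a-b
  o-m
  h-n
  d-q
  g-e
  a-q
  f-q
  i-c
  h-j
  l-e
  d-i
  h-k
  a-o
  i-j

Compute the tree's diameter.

8

BFS from r reaches k last, at distance 8; BFS from k confirms no node is farther.
Path: r-g-e-l-d-i-j-h-k.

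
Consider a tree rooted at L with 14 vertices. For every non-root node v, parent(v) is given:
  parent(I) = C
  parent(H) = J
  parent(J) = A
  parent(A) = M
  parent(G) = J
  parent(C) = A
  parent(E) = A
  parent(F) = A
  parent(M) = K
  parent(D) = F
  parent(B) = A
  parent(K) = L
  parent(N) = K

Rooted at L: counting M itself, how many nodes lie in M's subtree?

M's subtree: {M, A, F, C, B, J, E, D, I, G, H}, size 11.

11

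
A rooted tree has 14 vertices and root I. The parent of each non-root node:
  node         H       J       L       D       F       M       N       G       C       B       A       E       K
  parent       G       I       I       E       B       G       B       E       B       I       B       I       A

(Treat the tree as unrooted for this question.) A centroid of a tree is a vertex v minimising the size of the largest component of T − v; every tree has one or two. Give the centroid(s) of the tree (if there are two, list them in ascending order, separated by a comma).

Removing I splits the tree into components of sizes 6, 5, 1, 1; the largest is 6 ≤ ⌊14/2⌋ = 7.
Every other node leaves some component of size > 7, so the centroid is unique.

I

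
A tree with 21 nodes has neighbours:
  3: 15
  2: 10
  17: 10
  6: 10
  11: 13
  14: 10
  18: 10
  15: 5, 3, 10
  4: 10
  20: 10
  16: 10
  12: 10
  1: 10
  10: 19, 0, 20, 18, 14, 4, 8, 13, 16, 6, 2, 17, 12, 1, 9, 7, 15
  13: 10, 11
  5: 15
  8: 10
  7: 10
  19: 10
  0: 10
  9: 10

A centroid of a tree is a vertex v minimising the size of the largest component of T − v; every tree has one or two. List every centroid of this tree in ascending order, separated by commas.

If 10 is removed the pieces have sizes 3, 2, 1, 1, 1, 1, 1, 1, 1, 1, 1, 1, 1, 1, 1, 1, 1, all ≤ ⌊21/2⌋ = 10.
Every other node leaves some component of size > 10, so the centroid is unique.

10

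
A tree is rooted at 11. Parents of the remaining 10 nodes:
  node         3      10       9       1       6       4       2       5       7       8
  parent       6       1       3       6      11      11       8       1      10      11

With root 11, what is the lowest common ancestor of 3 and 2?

11

Path 3→root: 3 6 11; path 2→root: 2 8 11.
First common node: 11.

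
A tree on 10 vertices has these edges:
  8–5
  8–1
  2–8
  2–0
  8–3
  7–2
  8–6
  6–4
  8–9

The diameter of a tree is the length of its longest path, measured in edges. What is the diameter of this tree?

4

Starting from 7, a farthest node is 4 at distance 4.
One longest path: 7–2–8–6–4.
So the diameter is 4.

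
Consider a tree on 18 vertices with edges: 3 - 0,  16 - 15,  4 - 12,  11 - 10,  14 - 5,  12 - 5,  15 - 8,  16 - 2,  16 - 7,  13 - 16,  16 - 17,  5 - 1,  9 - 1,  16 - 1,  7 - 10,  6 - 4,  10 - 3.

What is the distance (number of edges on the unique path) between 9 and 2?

Walking from 9: 9 - 1 - 16 - 2. Length 3.

3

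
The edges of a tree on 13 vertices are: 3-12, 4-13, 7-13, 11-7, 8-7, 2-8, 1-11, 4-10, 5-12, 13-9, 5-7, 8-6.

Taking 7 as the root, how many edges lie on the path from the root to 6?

2

Path from 7 to 6: 7–8–6, which has 2 edges.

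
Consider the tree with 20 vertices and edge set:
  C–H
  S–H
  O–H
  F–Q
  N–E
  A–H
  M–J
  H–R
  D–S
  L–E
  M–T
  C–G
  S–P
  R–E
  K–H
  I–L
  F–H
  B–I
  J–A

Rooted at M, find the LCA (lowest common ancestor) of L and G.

L's ancestor chain is L, E, R, H, A, J, M and G's is G, C, H, A, J, M; they first meet at H.

H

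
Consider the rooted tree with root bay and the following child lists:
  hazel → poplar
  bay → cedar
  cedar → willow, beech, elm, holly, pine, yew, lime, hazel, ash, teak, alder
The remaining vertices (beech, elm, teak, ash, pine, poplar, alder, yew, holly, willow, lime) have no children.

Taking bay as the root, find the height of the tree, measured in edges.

3

The longest root-to-leaf path is bay – cedar – hazel – poplar (3 edges).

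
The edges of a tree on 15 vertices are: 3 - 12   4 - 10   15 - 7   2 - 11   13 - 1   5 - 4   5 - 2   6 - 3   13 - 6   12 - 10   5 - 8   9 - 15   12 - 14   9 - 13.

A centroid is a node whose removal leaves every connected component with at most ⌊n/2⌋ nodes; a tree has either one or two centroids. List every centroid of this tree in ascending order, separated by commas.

12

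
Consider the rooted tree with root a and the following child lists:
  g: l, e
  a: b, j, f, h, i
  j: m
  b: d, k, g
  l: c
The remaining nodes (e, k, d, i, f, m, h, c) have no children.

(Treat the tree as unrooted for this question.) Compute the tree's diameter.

6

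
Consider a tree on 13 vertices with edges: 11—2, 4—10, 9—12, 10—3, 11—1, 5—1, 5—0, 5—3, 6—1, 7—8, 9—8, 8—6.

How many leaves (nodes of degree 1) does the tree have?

5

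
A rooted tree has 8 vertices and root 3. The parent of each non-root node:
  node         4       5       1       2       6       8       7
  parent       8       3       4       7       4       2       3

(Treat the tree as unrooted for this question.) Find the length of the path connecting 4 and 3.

4 – 8 – 2 – 7 – 3: 4 edges.

4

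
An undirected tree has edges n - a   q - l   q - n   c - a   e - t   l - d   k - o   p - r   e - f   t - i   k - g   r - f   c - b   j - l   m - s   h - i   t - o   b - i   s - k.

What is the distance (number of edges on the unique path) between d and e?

9

d - l - q - n - a - c - b - i - t - e: 9 edges.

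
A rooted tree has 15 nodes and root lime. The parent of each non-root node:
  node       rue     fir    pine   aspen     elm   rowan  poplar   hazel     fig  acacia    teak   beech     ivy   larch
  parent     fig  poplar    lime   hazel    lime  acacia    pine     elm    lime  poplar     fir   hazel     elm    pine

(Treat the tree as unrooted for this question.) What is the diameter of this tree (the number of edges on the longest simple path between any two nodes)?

Starting from teak, a farthest node is aspen at distance 7.
One longest path: teak–fir–poplar–pine–lime–elm–hazel–aspen.
So the diameter is 7.

7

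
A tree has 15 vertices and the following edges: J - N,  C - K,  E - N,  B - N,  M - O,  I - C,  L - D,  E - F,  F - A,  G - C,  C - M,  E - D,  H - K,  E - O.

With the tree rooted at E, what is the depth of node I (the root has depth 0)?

Path from E to I: E – O – M – C – I, which has 4 edges.

4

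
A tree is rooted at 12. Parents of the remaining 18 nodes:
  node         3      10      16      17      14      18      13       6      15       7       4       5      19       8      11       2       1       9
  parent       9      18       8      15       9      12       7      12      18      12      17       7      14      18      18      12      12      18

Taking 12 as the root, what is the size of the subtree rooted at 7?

7's subtree: {7, 5, 13}, size 3.

3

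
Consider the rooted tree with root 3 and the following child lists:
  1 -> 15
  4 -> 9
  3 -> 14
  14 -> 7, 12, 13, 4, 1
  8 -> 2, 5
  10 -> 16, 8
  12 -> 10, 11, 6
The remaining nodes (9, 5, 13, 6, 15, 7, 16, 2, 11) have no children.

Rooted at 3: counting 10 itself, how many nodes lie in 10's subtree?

5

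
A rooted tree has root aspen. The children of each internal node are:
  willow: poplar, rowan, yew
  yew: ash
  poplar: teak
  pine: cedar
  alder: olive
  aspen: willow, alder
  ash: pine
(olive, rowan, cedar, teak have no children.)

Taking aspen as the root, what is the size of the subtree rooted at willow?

The subtree rooted at willow contains: willow, rowan, yew, poplar, ash, teak, pine, cedar — 8 nodes.

8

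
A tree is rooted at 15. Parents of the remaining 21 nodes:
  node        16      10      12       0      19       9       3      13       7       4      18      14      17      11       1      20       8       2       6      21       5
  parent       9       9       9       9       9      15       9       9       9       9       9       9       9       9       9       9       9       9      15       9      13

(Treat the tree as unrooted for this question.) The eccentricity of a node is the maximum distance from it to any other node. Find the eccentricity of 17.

A farthest node from 17 is 6 (5 also at distance 3).
The path 17-9-15-6 has 3 edges.

3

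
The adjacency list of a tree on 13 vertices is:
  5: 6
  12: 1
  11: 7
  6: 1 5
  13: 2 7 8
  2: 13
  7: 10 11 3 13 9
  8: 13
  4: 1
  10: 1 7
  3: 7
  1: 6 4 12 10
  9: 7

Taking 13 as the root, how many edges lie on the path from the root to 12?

4

Climbing from 12 to the root: 12–1–10–7–13. That's 4 steps.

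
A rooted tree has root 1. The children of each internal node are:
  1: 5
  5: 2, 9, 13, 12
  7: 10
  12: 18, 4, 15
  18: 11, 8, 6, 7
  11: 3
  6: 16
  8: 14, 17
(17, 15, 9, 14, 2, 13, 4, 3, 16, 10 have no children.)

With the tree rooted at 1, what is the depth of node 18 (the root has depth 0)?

1 → 5 → 12 → 18 — 3 edges.

3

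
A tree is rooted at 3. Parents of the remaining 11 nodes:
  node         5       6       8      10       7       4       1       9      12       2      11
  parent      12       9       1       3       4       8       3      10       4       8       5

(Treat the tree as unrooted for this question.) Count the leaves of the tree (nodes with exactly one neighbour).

4

Exactly 4 nodes have a single neighbour: 2, 6, 7, 11.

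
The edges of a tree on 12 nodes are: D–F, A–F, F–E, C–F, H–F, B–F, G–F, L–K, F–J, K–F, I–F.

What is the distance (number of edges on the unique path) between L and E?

3

L – K – F – E: 3 edges.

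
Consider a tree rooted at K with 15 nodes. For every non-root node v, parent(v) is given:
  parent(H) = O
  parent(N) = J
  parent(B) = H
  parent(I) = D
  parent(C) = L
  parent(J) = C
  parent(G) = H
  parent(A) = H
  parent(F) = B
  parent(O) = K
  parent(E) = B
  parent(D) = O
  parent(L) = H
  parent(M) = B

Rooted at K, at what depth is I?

Climbing from I to the root: I–D–O–K. That's 3 steps.

3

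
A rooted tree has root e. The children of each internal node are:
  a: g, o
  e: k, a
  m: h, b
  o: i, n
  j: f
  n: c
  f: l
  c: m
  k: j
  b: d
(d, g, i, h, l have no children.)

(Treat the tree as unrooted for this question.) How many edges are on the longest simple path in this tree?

A longest path is l – f – j – k – e – a – o – n – c – m – b – d, with 11 edges.

11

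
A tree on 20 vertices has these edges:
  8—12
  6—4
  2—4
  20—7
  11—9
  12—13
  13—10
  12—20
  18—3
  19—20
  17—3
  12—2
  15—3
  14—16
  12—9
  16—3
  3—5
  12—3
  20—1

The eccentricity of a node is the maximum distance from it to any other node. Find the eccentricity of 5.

5

The node farthest from 5 is 6, via 5–3–12–2–4–6 — 5 edges.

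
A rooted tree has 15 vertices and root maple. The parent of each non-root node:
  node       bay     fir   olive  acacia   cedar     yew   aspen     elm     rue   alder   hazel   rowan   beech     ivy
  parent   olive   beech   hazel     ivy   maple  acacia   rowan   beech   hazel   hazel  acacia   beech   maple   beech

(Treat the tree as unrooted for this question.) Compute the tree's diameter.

7

A longest path is cedar - maple - beech - ivy - acacia - hazel - olive - bay, with 7 edges.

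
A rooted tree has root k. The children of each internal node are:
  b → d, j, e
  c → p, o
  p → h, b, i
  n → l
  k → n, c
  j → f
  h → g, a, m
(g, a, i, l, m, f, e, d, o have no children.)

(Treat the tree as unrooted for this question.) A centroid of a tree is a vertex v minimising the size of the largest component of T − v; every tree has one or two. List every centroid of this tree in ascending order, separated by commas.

If p is removed the pieces have sizes 5, 5, 4, 1, all ≤ ⌊16/2⌋ = 8.
Every other node leaves some component of size > 8, so the centroid is unique.

p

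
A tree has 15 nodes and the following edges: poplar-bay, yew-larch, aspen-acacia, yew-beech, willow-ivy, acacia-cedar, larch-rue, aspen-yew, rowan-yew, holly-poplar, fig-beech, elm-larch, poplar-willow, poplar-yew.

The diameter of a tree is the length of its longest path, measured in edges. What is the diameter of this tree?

A longest path is ivy - willow - poplar - yew - aspen - acacia - cedar, with 6 edges.

6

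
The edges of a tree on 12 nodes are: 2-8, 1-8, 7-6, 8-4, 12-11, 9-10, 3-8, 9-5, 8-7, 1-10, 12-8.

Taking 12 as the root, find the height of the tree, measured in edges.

5

5 sits deepest: 12-8-1-10-9-5 — 5 edges from the root.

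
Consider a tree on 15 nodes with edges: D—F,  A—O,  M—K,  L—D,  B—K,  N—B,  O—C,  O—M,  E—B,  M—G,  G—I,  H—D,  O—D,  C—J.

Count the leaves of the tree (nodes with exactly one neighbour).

8

Exactly 8 nodes have a single neighbour: A, E, F, H, I, J, L, N.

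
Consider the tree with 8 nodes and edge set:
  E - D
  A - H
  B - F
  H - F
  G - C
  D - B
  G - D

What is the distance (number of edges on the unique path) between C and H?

5

The path is C–G–D–B–F–H, which has 5 edges.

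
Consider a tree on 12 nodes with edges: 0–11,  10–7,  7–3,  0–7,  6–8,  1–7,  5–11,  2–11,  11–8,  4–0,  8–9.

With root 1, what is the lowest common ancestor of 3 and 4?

Path 3→root: 3 7 1; path 4→root: 4 0 7 1.
First common node: 7.

7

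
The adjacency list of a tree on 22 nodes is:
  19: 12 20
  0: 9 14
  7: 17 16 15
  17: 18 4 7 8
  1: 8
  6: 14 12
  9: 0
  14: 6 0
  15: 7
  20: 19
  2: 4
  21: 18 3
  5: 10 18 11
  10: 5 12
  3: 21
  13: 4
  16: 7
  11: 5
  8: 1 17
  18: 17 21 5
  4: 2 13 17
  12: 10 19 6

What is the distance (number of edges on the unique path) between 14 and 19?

14–6–12–19: 3 edges.

3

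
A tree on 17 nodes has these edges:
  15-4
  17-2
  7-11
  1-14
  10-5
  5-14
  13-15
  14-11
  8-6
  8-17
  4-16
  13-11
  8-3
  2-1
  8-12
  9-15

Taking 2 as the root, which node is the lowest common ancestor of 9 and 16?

Path 9→root: 9 15 13 11 14 1 2; path 16→root: 16 4 15 13 11 14 1 2.
First common node: 15.

15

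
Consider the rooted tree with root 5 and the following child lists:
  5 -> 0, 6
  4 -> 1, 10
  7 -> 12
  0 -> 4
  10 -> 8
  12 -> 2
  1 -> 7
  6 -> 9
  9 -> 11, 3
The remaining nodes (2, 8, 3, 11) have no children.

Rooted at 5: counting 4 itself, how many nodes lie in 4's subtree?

7

The subtree rooted at 4 contains: 4, 10, 1, 8, 7, 12, 2 — 7 nodes.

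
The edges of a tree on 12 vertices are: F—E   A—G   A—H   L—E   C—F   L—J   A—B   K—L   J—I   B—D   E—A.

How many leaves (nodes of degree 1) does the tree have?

6

Degree-1 nodes: C, D, G, H, I, K — 6 of them.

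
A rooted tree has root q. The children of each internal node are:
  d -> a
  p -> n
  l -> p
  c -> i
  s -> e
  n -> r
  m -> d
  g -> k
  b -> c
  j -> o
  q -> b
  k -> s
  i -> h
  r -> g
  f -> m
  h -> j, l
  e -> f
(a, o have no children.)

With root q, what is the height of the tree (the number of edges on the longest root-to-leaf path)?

16

a sits deepest: q – b – c – i – h – l – p – n – r – g – k – s – e – f – m – d – a — 16 edges from the root.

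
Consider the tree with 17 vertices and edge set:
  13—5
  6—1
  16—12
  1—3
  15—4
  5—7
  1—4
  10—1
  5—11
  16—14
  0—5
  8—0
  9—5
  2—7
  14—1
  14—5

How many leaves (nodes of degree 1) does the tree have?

The leaves are 2, 3, 6, 8, 9, 10, 11, 12, 13, 15.
That is 10 leaves.

10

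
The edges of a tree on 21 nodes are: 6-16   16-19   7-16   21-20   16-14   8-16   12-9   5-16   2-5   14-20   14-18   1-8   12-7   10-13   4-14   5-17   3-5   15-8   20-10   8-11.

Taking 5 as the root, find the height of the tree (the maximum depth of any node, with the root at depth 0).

5

13 sits deepest: 5 → 16 → 14 → 20 → 10 → 13 — 5 edges from the root.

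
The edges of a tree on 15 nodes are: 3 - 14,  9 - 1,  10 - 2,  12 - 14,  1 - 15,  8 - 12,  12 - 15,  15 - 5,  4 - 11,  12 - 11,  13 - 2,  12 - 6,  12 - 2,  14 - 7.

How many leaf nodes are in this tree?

Degree-1 nodes: 3, 4, 5, 6, 7, 8, 9, 10, 13 — 9 of them.

9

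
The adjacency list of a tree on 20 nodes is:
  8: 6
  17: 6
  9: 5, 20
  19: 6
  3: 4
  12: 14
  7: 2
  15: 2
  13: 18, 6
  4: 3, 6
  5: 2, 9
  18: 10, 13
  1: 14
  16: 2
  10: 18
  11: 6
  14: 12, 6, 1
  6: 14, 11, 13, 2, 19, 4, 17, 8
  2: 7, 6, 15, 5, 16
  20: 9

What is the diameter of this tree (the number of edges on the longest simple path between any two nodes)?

7

BFS from 20 reaches 10 last, at distance 7; BFS from 10 confirms no node is farther.
Path: 20–9–5–2–6–13–18–10.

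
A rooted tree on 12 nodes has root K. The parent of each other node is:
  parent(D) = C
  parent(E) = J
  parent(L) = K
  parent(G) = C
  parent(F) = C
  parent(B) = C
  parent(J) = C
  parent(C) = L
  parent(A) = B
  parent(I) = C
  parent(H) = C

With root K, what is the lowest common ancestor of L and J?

L

Path L→root: L K; path J→root: J C L K.
First common node: L.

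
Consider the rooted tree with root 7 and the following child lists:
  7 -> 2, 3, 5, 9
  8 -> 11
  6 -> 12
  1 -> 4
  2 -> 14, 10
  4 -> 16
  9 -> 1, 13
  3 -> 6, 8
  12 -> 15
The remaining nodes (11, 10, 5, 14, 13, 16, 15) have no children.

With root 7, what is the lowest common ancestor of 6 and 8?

Path 6→root: 6 3 7; path 8→root: 8 3 7.
First common node: 3.

3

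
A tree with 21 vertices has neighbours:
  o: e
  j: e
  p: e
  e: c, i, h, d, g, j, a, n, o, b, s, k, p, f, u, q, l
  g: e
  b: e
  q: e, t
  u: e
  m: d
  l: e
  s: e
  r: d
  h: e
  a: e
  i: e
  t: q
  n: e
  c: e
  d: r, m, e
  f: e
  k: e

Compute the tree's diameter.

4

A longest path is t - q - e - d - m, with 4 edges.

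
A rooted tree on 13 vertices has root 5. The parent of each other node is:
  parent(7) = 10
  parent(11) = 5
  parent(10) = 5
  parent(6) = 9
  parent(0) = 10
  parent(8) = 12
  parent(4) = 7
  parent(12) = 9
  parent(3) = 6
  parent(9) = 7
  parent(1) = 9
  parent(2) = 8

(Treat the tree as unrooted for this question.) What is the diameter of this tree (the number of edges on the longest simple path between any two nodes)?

7

A longest path is 2 – 8 – 12 – 9 – 7 – 10 – 5 – 11, with 7 edges.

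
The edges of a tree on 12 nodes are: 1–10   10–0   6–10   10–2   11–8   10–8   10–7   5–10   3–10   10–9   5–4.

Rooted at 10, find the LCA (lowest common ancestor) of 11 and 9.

10

Path 11→root: 11 8 10; path 9→root: 9 10.
First common node: 10.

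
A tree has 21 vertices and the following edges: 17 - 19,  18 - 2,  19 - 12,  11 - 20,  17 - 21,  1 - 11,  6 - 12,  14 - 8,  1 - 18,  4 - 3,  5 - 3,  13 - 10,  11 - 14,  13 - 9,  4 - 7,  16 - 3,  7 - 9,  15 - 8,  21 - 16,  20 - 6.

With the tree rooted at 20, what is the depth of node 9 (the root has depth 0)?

Climbing from 9 to the root: 9 – 7 – 4 – 3 – 16 – 21 – 17 – 19 – 12 – 6 – 20. That's 10 steps.

10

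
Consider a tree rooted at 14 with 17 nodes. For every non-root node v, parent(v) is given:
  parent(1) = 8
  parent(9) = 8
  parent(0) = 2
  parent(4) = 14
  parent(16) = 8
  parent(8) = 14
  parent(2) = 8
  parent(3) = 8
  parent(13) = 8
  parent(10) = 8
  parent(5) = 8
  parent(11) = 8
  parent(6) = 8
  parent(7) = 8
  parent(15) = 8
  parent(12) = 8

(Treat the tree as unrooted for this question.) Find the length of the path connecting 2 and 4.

The path is 2 – 8 – 14 – 4, which has 3 edges.

3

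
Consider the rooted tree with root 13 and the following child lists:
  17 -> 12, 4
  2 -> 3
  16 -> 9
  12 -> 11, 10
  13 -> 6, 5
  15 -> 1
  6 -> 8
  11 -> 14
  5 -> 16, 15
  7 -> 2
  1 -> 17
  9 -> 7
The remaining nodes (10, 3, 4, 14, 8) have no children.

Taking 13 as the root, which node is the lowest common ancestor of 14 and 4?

17

14's ancestor chain is 14, 11, 12, 17, 1, 15, 5, 13 and 4's is 4, 17, 1, 15, 5, 13; they first meet at 17.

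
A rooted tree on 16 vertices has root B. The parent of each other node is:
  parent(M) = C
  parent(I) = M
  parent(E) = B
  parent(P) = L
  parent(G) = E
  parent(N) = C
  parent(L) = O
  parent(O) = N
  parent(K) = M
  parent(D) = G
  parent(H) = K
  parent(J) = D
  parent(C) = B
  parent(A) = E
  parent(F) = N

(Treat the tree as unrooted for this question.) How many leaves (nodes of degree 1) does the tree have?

6

Exactly 6 nodes have a single neighbour: A, F, H, I, J, P.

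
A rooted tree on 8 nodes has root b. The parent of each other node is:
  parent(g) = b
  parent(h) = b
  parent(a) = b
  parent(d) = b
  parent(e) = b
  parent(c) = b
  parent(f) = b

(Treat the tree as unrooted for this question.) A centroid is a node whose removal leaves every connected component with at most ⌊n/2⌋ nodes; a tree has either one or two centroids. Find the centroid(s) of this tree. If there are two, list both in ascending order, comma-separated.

b

If b is removed the pieces have sizes 1, 1, 1, 1, 1, 1, 1, all ≤ ⌊8/2⌋ = 4.
No neighbour of b does as well, so b is the unique centroid.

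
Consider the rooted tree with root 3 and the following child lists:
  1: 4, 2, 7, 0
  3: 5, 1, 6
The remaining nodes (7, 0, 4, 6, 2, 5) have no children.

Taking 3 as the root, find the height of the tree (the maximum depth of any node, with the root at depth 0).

0 sits deepest: 3 → 1 → 0 — 2 edges from the root.

2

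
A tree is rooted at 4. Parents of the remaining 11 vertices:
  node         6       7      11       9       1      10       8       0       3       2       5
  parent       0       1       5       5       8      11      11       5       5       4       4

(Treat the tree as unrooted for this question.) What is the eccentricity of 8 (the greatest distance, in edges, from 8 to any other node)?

4

Distances from 8 peak at 4, attained at 2 (6 also at distance 4).
8–11–5–4–2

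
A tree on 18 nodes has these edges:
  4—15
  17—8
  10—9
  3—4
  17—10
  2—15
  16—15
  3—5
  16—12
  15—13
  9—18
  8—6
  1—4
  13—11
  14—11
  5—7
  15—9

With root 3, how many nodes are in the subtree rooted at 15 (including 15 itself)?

Descendants of 15 (including itself): 15, 9, 13, 2, 16, 10, 18, 11, 12, 17, 14, 8, 6. That's 13.

13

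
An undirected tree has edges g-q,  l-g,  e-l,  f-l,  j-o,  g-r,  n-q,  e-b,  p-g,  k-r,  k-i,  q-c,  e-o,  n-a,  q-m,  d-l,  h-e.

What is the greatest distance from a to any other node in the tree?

A farthest node from a is j.
The path a-n-q-g-l-e-o-j has 7 edges.

7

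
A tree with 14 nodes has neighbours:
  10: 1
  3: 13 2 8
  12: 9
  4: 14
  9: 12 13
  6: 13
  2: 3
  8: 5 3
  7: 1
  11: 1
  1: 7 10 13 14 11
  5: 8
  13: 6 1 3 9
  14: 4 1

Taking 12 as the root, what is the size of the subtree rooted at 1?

6

The subtree rooted at 1 contains: 1, 14, 11, 10, 7, 4 — 6 nodes.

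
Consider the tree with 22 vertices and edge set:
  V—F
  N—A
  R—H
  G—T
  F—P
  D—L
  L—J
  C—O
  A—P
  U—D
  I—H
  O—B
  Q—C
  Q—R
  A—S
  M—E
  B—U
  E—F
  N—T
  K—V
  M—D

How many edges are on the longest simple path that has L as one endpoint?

9

Distances from L peak at 9, attained at G (I also at distance 9).
L-D-M-E-F-P-A-N-T-G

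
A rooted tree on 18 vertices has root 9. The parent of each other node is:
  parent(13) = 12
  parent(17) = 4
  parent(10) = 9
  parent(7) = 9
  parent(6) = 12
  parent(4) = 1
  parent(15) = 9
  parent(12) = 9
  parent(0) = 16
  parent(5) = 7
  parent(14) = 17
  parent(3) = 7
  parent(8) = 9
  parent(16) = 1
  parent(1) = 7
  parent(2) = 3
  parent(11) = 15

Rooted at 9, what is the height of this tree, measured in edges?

5

A deepest node is 14, reached by 9-7-1-4-17-14.
That path has 5 edges, so the height is 5.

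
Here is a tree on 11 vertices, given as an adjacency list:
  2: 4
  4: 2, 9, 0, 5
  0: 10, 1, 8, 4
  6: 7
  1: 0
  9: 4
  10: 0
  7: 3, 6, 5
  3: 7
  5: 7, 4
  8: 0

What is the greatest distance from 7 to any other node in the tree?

4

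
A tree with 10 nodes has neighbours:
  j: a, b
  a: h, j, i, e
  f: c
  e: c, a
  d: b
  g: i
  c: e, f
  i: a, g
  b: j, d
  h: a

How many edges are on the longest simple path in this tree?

6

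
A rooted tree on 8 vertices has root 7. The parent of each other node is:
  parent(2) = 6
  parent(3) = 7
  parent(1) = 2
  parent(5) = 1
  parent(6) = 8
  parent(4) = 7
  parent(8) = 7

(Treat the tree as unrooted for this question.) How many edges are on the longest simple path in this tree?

6

A longest path is 5 – 1 – 2 – 6 – 8 – 7 – 4, with 6 edges.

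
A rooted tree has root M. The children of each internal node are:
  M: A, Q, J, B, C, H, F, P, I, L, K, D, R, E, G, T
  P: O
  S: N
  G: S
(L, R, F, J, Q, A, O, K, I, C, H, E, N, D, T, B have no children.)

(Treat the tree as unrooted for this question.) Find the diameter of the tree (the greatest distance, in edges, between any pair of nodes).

5

BFS from N reaches O last, at distance 5; BFS from O confirms no node is farther.
Path: N – S – G – M – P – O.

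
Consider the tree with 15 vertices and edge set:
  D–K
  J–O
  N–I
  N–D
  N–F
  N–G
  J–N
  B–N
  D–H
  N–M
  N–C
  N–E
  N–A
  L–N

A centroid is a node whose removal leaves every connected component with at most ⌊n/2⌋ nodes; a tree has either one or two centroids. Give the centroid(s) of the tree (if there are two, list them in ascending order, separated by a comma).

Delete N: the remaining components have sizes 3, 2, 1, 1, 1, 1, 1, 1, 1, 1, 1. Max 3 ≤ 7, so N is a centroid.
No neighbour of N does as well, so N is the unique centroid.

N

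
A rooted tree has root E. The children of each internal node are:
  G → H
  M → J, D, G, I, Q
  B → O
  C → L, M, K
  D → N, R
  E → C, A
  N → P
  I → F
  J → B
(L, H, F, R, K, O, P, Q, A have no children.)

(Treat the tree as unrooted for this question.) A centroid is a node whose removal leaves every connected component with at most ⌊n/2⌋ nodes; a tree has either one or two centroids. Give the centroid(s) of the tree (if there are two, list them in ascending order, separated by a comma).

M

Removing M splits the tree into components of sizes 5, 4, 3, 2, 2, 1; the largest is 5 ≤ ⌊18/2⌋ = 9.
Every other node leaves some component of size > 9, so the centroid is unique.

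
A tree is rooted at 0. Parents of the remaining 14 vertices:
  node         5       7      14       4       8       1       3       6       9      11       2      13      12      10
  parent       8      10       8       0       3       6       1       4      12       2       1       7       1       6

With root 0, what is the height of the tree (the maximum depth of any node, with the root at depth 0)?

5 sits deepest: 0-4-6-1-3-8-5 — 6 edges from the root.

6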